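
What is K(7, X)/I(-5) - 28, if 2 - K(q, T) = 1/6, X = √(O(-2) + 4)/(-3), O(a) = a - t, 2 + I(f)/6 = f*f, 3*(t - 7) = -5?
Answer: -23173/828 ≈ -27.987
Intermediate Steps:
t = 16/3 (t = 7 + (⅓)*(-5) = 7 - 5/3 = 16/3 ≈ 5.3333)
I(f) = -12 + 6*f² (I(f) = -12 + 6*(f*f) = -12 + 6*f²)
O(a) = -16/3 + a (O(a) = a - 1*16/3 = a - 16/3 = -16/3 + a)
X = -I*√30/9 (X = √((-16/3 - 2) + 4)/(-3) = √(-22/3 + 4)*(-⅓) = √(-10/3)*(-⅓) = (I*√30/3)*(-⅓) = -I*√30/9 ≈ -0.60858*I)
K(q, T) = 11/6 (K(q, T) = 2 - 1/6 = 2 - 1*⅙ = 2 - ⅙ = 11/6)
K(7, X)/I(-5) - 28 = 11/(6*(-12 + 6*(-5)²)) - 28 = 11/(6*(-12 + 6*25)) - 28 = 11/(6*(-12 + 150)) - 28 = (11/6)/138 - 28 = (11/6)*(1/138) - 28 = 11/828 - 28 = -23173/828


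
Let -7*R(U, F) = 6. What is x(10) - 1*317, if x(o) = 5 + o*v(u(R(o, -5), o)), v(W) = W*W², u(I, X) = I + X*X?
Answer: 3342446824/343 ≈ 9.7447e+6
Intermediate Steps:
R(U, F) = -6/7 (R(U, F) = -⅐*6 = -6/7)
u(I, X) = I + X²
v(W) = W³
x(o) = 5 + o*(-6/7 + o²)³
x(10) - 1*317 = (5 + (1/343)*10*(-6 + 7*10²)³) - 1*317 = (5 + (1/343)*10*(-6 + 7*100)³) - 317 = (5 + (1/343)*10*(-6 + 700)³) - 317 = (5 + (1/343)*10*694³) - 317 = (5 + (1/343)*10*334255384) - 317 = (5 + 3342553840/343) - 317 = 3342555555/343 - 317 = 3342446824/343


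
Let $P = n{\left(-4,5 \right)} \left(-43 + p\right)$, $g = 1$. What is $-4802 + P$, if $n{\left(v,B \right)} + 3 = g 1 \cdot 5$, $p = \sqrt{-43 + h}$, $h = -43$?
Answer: $-4888 + 2 i \sqrt{86} \approx -4888.0 + 18.547 i$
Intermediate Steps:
$p = i \sqrt{86}$ ($p = \sqrt{-43 - 43} = \sqrt{-86} = i \sqrt{86} \approx 9.2736 i$)
$n{\left(v,B \right)} = 2$ ($n{\left(v,B \right)} = -3 + 1 \cdot 1 \cdot 5 = -3 + 1 \cdot 5 = -3 + 5 = 2$)
$P = -86 + 2 i \sqrt{86}$ ($P = 2 \left(-43 + i \sqrt{86}\right) = -86 + 2 i \sqrt{86} \approx -86.0 + 18.547 i$)
$-4802 + P = -4802 - \left(86 - 2 i \sqrt{86}\right) = -4888 + 2 i \sqrt{86}$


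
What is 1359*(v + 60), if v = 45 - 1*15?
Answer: 122310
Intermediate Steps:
v = 30 (v = 45 - 15 = 30)
1359*(v + 60) = 1359*(30 + 60) = 1359*90 = 122310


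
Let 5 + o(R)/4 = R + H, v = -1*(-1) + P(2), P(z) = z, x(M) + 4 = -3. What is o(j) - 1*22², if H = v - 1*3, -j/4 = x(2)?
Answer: -392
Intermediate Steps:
x(M) = -7 (x(M) = -4 - 3 = -7)
j = 28 (j = -4*(-7) = 28)
v = 3 (v = -1*(-1) + 2 = 1 + 2 = 3)
H = 0 (H = 3 - 1*3 = 3 - 3 = 0)
o(R) = -20 + 4*R (o(R) = -20 + 4*(R + 0) = -20 + 4*R)
o(j) - 1*22² = (-20 + 4*28) - 1*22² = (-20 + 112) - 1*484 = 92 - 484 = -392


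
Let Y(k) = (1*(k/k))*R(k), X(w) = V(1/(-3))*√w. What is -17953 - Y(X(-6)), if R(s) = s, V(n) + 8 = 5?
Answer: -17953 + 3*I*√6 ≈ -17953.0 + 7.3485*I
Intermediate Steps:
V(n) = -3 (V(n) = -8 + 5 = -3)
X(w) = -3*√w
Y(k) = k (Y(k) = (1*(k/k))*k = (1*1)*k = 1*k = k)
-17953 - Y(X(-6)) = -17953 - (-3)*√(-6) = -17953 - (-3)*I*√6 = -17953 + 3*I*√6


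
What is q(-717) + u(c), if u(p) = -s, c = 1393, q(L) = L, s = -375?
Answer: -342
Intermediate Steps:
u(p) = 375 (u(p) = -1*(-375) = 375)
q(-717) + u(c) = -717 + 375 = -342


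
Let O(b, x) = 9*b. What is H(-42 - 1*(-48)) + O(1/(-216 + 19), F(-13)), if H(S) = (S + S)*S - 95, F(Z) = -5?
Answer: -4540/197 ≈ -23.046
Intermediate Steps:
H(S) = -95 + 2*S² (H(S) = (2*S)*S - 95 = 2*S² - 95 = -95 + 2*S²)
H(-42 - 1*(-48)) + O(1/(-216 + 19), F(-13)) = (-95 + 2*(-42 - 1*(-48))²) + 9/(-216 + 19) = (-95 + 2*(-42 + 48)²) + 9/(-197) = (-95 + 2*6²) + 9*(-1/197) = (-95 + 2*36) - 9/197 = (-95 + 72) - 9/197 = -23 - 9/197 = -4540/197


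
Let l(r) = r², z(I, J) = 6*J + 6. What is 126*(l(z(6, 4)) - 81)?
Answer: 103194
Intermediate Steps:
z(I, J) = 6 + 6*J
126*(l(z(6, 4)) - 81) = 126*((6 + 6*4)² - 81) = 126*((6 + 24)² - 81) = 126*(30² - 81) = 126*(900 - 81) = 126*819 = 103194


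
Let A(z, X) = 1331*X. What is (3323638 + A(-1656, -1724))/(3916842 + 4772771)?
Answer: 1028994/8689613 ≈ 0.11842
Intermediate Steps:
(3323638 + A(-1656, -1724))/(3916842 + 4772771) = (3323638 + 1331*(-1724))/(3916842 + 4772771) = (3323638 - 2294644)/8689613 = 1028994*(1/8689613) = 1028994/8689613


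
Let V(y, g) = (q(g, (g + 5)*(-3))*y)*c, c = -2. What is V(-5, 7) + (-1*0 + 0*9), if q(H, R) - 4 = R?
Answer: -320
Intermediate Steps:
q(H, R) = 4 + R
V(y, g) = -2*y*(-11 - 3*g) (V(y, g) = ((4 + (g + 5)*(-3))*y)*(-2) = ((4 + (5 + g)*(-3))*y)*(-2) = ((4 + (-15 - 3*g))*y)*(-2) = ((-11 - 3*g)*y)*(-2) = (y*(-11 - 3*g))*(-2) = -2*y*(-11 - 3*g))
V(-5, 7) + (-1*0 + 0*9) = 2*(-5)*(11 + 3*7) + (-1*0 + 0*9) = 2*(-5)*(11 + 21) + (0 + 0) = 2*(-5)*32 + 0 = -320 + 0 = -320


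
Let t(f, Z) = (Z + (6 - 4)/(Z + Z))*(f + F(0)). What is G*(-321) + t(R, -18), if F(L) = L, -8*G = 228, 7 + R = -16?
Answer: 86074/9 ≈ 9563.8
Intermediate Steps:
R = -23 (R = -7 - 16 = -23)
G = -57/2 (G = -⅛*228 = -57/2 ≈ -28.500)
t(f, Z) = f*(Z + 1/Z) (t(f, Z) = (Z + (6 - 4)/(Z + Z))*(f + 0) = (Z + 2/((2*Z)))*f = (Z + 2*(1/(2*Z)))*f = (Z + 1/Z)*f = f*(Z + 1/Z))
G*(-321) + t(R, -18) = -57/2*(-321) + (-18*(-23) - 23/(-18)) = 18297/2 + (414 - 23*(-1/18)) = 18297/2 + (414 + 23/18) = 18297/2 + 7475/18 = 86074/9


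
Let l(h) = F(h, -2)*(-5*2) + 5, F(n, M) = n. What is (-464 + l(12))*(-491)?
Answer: 284289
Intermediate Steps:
l(h) = 5 - 10*h (l(h) = h*(-5*2) + 5 = h*(-10) + 5 = -10*h + 5 = 5 - 10*h)
(-464 + l(12))*(-491) = (-464 + (5 - 10*12))*(-491) = (-464 + (5 - 120))*(-491) = (-464 - 115)*(-491) = -579*(-491) = 284289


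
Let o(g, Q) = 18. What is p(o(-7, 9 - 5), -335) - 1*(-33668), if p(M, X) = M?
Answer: 33686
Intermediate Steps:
p(o(-7, 9 - 5), -335) - 1*(-33668) = 18 - 1*(-33668) = 18 + 33668 = 33686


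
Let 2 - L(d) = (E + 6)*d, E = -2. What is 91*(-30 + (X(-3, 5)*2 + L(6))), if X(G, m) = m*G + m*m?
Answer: -2912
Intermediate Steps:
X(G, m) = m² + G*m (X(G, m) = G*m + m² = m² + G*m)
L(d) = 2 - 4*d (L(d) = 2 - (-2 + 6)*d = 2 - 4*d)
91*(-30 + (X(-3, 5)*2 + L(6))) = 91*(-30 + ((5*(-3 + 5))*2 + (2 - 4*6))) = 91*(-30 + ((5*2)*2 + (2 - 24))) = 91*(-30 + (10*2 - 22)) = 91*(-30 + (20 - 22)) = 91*(-30 - 2) = 91*(-32) = -2912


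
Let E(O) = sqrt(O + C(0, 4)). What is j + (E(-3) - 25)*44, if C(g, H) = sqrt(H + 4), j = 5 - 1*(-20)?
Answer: -1075 + 44*I*sqrt(3 - 2*sqrt(2)) ≈ -1075.0 + 18.225*I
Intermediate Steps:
j = 25 (j = 5 + 20 = 25)
C(g, H) = sqrt(4 + H)
E(O) = sqrt(O + 2*sqrt(2)) (E(O) = sqrt(O + sqrt(4 + 4)) = sqrt(O + sqrt(8)) = sqrt(O + 2*sqrt(2)))
j + (E(-3) - 25)*44 = 25 + (sqrt(-3 + 2*sqrt(2)) - 25)*44 = 25 + (-25 + sqrt(-3 + 2*sqrt(2)))*44 = 25 + (-1100 + 44*sqrt(-3 + 2*sqrt(2))) = -1075 + 44*sqrt(-3 + 2*sqrt(2))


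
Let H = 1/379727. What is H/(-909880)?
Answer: -1/345506002760 ≈ -2.8943e-12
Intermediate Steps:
H = 1/379727 ≈ 2.6335e-6
H/(-909880) = (1/379727)/(-909880) = (1/379727)*(-1/909880) = -1/345506002760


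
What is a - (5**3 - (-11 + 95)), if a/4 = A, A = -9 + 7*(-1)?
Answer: -105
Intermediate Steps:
A = -16 (A = -9 - 7 = -16)
a = -64 (a = 4*(-16) = -64)
a - (5**3 - (-11 + 95)) = -64 - (5**3 - (-11 + 95)) = -64 - (125 - 1*84) = -64 - (125 - 84) = -64 - 1*41 = -64 - 41 = -105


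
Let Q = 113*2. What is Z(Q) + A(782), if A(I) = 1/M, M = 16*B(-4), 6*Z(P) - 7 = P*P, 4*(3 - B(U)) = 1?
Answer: 1123829/132 ≈ 8513.9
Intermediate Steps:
Q = 226
B(U) = 11/4 (B(U) = 3 - 1/4*1 = 3 - 1/4 = 11/4)
Z(P) = 7/6 + P**2/6 (Z(P) = 7/6 + (P*P)/6 = 7/6 + P**2/6)
M = 44 (M = 16*(11/4) = 44)
A(I) = 1/44
Z(Q) + A(782) = (7/6 + (1/6)*226**2) + 1/44 = (7/6 + (1/6)*51076) + 1/44 = (7/6 + 25538/3) + 1/44 = 51083/6 + 1/44 = 1123829/132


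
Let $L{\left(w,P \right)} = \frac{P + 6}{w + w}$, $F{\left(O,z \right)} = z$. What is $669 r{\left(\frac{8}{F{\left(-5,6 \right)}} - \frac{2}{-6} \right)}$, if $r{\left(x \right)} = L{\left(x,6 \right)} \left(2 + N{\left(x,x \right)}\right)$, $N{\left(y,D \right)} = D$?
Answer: $\frac{44154}{5} \approx 8830.8$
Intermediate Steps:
$L{\left(w,P \right)} = \frac{6 + P}{2 w}$
$r{\left(x \right)} = \frac{6 \left(2 + x\right)}{x}$ ($r{\left(x \right)} = \frac{6 + 6}{2 x} \left(2 + x\right) = \frac{1}{2} \frac{1}{x} 12 \left(2 + x\right) = \frac{6}{x} \left(2 + x\right) = \frac{6 \left(2 + x\right)}{x}$)
$669 r{\left(\frac{8}{F{\left(-5,6 \right)}} - \frac{2}{-6} \right)} = 669 \left(6 + \frac{12}{\frac{8}{6} - \frac{2}{-6}}\right) = 669 \left(6 + \frac{12}{8 \cdot \frac{1}{6} - - \frac{1}{3}}\right) = 669 \left(6 + \frac{12}{\frac{4}{3} + \frac{1}{3}}\right) = 669 \left(6 + \frac{12}{\frac{5}{3}}\right) = 669 \left(6 + 12 \cdot \frac{3}{5}\right) = 669 \left(6 + \frac{36}{5}\right) = 669 \cdot \frac{66}{5} = \frac{44154}{5}$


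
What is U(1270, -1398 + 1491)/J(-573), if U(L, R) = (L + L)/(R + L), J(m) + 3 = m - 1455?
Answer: -2540/2768253 ≈ -0.00091755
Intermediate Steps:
J(m) = -1458 + m (J(m) = -3 + (m - 1455) = -3 + (-1455 + m) = -1458 + m)
U(L, R) = 2*L/(L + R) (U(L, R) = (2*L)/(L + R) = 2*L/(L + R))
U(1270, -1398 + 1491)/J(-573) = (2*1270/(1270 + (-1398 + 1491)))/(-1458 - 573) = (2*1270/(1270 + 93))/(-2031) = (2*1270/1363)*(-1/2031) = (2*1270*(1/1363))*(-1/2031) = (2540/1363)*(-1/2031) = -2540/2768253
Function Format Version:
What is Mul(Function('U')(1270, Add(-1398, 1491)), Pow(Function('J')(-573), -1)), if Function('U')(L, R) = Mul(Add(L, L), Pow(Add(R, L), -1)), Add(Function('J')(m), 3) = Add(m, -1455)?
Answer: Rational(-2540, 2768253) ≈ -0.00091755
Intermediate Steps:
Function('J')(m) = Add(-1458, m) (Function('J')(m) = Add(-3, Add(m, -1455)) = Add(-3, Add(-1455, m)) = Add(-1458, m))
Function('U')(L, R) = Mul(2, L, Pow(Add(L, R), -1)) (Function('U')(L, R) = Mul(Mul(2, L), Pow(Add(L, R), -1)) = Mul(2, L, Pow(Add(L, R), -1)))
Mul(Function('U')(1270, Add(-1398, 1491)), Pow(Function('J')(-573), -1)) = Mul(Mul(2, 1270, Pow(Add(1270, Add(-1398, 1491)), -1)), Pow(Add(-1458, -573), -1)) = Mul(Mul(2, 1270, Pow(Add(1270, 93), -1)), Pow(-2031, -1)) = Mul(Mul(2, 1270, Pow(1363, -1)), Rational(-1, 2031)) = Mul(Mul(2, 1270, Rational(1, 1363)), Rational(-1, 2031)) = Mul(Rational(2540, 1363), Rational(-1, 2031)) = Rational(-2540, 2768253)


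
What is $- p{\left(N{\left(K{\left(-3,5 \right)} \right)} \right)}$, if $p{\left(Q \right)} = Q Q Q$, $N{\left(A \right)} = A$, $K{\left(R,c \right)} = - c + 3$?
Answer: $8$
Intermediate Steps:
$K{\left(R,c \right)} = 3 - c$
$p{\left(Q \right)} = Q^{3}$ ($p{\left(Q \right)} = Q^{2} Q = Q^{3}$)
$- p{\left(N{\left(K{\left(-3,5 \right)} \right)} \right)} = - \left(3 - 5\right)^{3} = - \left(-2\right)^{3} = \left(-1\right) \left(-8\right) = 8$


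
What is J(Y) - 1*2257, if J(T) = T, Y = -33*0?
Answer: -2257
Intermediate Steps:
Y = 0
J(Y) - 1*2257 = 0 - 1*2257 = 0 - 2257 = -2257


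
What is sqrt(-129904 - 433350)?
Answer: I*sqrt(563254) ≈ 750.5*I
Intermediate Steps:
sqrt(-129904 - 433350) = sqrt(-563254) = I*sqrt(563254)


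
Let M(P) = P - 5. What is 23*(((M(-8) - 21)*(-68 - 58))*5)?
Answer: 492660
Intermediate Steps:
M(P) = -5 + P
23*(((M(-8) - 21)*(-68 - 58))*5) = 23*((((-5 - 8) - 21)*(-68 - 58))*5) = 23*(((-13 - 21)*(-126))*5) = 23*(-34*(-126)*5) = 23*(4284*5) = 23*21420 = 492660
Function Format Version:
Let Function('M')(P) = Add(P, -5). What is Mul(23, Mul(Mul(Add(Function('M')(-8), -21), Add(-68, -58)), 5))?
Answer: 492660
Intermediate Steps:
Function('M')(P) = Add(-5, P)
Mul(23, Mul(Mul(Add(Function('M')(-8), -21), Add(-68, -58)), 5)) = Mul(23, Mul(Mul(Add(Add(-5, -8), -21), Add(-68, -58)), 5)) = Mul(23, Mul(Mul(Add(-13, -21), -126), 5)) = Mul(23, Mul(Mul(-34, -126), 5)) = Mul(23, Mul(4284, 5)) = Mul(23, 21420) = 492660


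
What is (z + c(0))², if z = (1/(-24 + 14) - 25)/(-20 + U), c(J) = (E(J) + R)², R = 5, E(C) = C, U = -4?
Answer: 39075001/57600 ≈ 678.39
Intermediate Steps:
c(J) = (5 + J)² (c(J) = (J + 5)² = (5 + J)²)
z = 251/240 (z = (1/(-24 + 14) - 25)/(-20 - 4) = (1/(-10) - 25)/(-24) = (-⅒ - 25)*(-1/24) = -251/10*(-1/24) = 251/240 ≈ 1.0458)
(z + c(0))² = (251/240 + (5 + 0)²)² = (251/240 + 5²)² = (251/240 + 25)² = (6251/240)² = 39075001/57600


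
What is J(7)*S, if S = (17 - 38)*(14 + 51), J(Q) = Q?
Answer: -9555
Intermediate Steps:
S = -1365 (S = -21*65 = -1365)
J(7)*S = 7*(-1365) = -9555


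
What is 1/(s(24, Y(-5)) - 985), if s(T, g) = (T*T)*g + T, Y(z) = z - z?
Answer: -1/961 ≈ -0.0010406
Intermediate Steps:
Y(z) = 0
s(T, g) = T + g*T**2 (s(T, g) = T**2*g + T = g*T**2 + T = T + g*T**2)
1/(s(24, Y(-5)) - 985) = 1/(24*(1 + 24*0) - 985) = 1/(24*(1 + 0) - 985) = 1/(24*1 - 985) = 1/(24 - 985) = 1/(-961) = -1/961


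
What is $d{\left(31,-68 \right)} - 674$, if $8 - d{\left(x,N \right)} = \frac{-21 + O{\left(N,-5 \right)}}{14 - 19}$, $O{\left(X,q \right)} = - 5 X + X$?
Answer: $- \frac{3079}{5} \approx -615.8$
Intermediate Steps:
$O{\left(X,q \right)} = - 4 X$
$d{\left(x,N \right)} = \frac{19}{5} - \frac{4 N}{5}$ ($d{\left(x,N \right)} = 8 - \frac{-21 - 4 N}{14 - 19} = 8 - \frac{-21 - 4 N}{-5} = 8 - \left(-21 - 4 N\right) \left(- \frac{1}{5}\right) = 8 - \left(\frac{21}{5} + \frac{4 N}{5}\right) = \frac{19}{5} - \frac{4 N}{5}$)
$d{\left(31,-68 \right)} - 674 = \left(\frac{19}{5} - - \frac{272}{5}\right) - 674 = \left(\frac{19}{5} + \frac{272}{5}\right) - 674 = \frac{291}{5} - 674 = - \frac{3079}{5}$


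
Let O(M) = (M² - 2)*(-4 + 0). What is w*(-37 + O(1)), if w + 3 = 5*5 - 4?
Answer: -594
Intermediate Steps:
O(M) = 8 - 4*M² (O(M) = (-2 + M²)*(-4) = 8 - 4*M²)
w = 18 (w = -3 + (5*5 - 4) = -3 + (25 - 4) = -3 + 21 = 18)
w*(-37 + O(1)) = 18*(-37 + (8 - 4*1²)) = 18*(-37 + (8 - 4*1)) = 18*(-37 + (8 - 4)) = 18*(-37 + 4) = 18*(-33) = -594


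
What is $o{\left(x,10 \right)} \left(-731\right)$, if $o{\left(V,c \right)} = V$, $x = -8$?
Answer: $5848$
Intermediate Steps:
$o{\left(x,10 \right)} \left(-731\right) = \left(-8\right) \left(-731\right) = 5848$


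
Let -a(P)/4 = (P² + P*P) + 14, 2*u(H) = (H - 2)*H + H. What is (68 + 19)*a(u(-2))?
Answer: -11136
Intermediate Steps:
u(H) = H/2 + H*(-2 + H)/2 (u(H) = ((H - 2)*H + H)/2 = ((-2 + H)*H + H)/2 = (H*(-2 + H) + H)/2 = (H + H*(-2 + H))/2 = H/2 + H*(-2 + H)/2)
a(P) = -56 - 8*P² (a(P) = -4*((P² + P*P) + 14) = -4*((P² + P²) + 14) = -4*(2*P² + 14) = -4*(14 + 2*P²) = -56 - 8*P²)
(68 + 19)*a(u(-2)) = (68 + 19)*(-56 - 8*(-1 - 2)²) = 87*(-56 - 8*((½)*(-2)*(-3))²) = 87*(-56 - 8*3²) = 87*(-56 - 8*9) = 87*(-56 - 72) = 87*(-128) = -11136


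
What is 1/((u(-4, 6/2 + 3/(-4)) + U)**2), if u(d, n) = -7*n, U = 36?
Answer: 16/6561 ≈ 0.0024387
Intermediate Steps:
1/((u(-4, 6/2 + 3/(-4)) + U)**2) = 1/((-7*(6/2 + 3/(-4)) + 36)**2) = 1/((-7*(6*(1/2) + 3*(-1/4)) + 36)**2) = 1/((-7*(3 - 3/4) + 36)**2) = 1/((-7*9/4 + 36)**2) = 1/((-63/4 + 36)**2) = 1/((81/4)**2) = 1/(6561/16) = 16/6561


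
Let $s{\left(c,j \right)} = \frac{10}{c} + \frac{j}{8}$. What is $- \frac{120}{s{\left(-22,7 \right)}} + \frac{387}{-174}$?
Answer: $- \frac{617253}{2146} \approx -287.63$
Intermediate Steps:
$s{\left(c,j \right)} = \frac{10}{c} + \frac{j}{8}$ ($s{\left(c,j \right)} = \frac{10}{c} + j \frac{1}{8} = \frac{10}{c} + \frac{j}{8}$)
$- \frac{120}{s{\left(-22,7 \right)}} + \frac{387}{-174} = - \frac{120}{\frac{10}{-22} + \frac{1}{8} \cdot 7} + \frac{387}{-174} = - \frac{120}{10 \left(- \frac{1}{22}\right) + \frac{7}{8}} + 387 \left(- \frac{1}{174}\right) = - \frac{120}{- \frac{5}{11} + \frac{7}{8}} - \frac{129}{58} = - \frac{120}{\frac{37}{88}} - \frac{129}{58} = \left(-120\right) \frac{88}{37} - \frac{129}{58} = - \frac{10560}{37} - \frac{129}{58} = - \frac{617253}{2146}$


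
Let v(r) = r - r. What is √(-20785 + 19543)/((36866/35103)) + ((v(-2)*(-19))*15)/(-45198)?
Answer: 105309*I*√138/36866 ≈ 33.557*I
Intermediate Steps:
v(r) = 0
√(-20785 + 19543)/((36866/35103)) + ((v(-2)*(-19))*15)/(-45198) = √(-20785 + 19543)/((36866/35103)) + ((0*(-19))*15)/(-45198) = √(-1242)/((36866*(1/35103))) + (0*15)*(-1/45198) = (3*I*√138)/(36866/35103) + 0*(-1/45198) = (3*I*√138)*(35103/36866) + 0 = 105309*I*√138/36866 + 0 = 105309*I*√138/36866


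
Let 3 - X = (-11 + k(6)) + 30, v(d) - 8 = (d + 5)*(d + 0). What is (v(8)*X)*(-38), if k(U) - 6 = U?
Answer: 119168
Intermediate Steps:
k(U) = 6 + U
v(d) = 8 + d*(5 + d) (v(d) = 8 + (d + 5)*(d + 0) = 8 + (5 + d)*d = 8 + d*(5 + d))
X = -28 (X = 3 - ((-11 + (6 + 6)) + 30) = 3 - ((-11 + 12) + 30) = 3 - (1 + 30) = 3 - 1*31 = 3 - 31 = -28)
(v(8)*X)*(-38) = ((8 + 8² + 5*8)*(-28))*(-38) = ((8 + 64 + 40)*(-28))*(-38) = (112*(-28))*(-38) = -3136*(-38) = 119168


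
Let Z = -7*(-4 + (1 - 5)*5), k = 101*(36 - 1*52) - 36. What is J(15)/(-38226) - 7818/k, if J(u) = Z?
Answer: 24881111/5262446 ≈ 4.7281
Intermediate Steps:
k = -1652 (k = 101*(36 - 52) - 36 = 101*(-16) - 36 = -1616 - 36 = -1652)
Z = 168 (Z = -7*(-4 - 4*5) = -7*(-4 - 20) = -7*(-24) = 168)
J(u) = 168
J(15)/(-38226) - 7818/k = 168/(-38226) - 7818/(-1652) = 168*(-1/38226) - 7818*(-1/1652) = -28/6371 + 3909/826 = 24881111/5262446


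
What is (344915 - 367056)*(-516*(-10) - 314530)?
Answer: 6849761170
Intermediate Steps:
(344915 - 367056)*(-516*(-10) - 314530) = -22141*(5160 - 314530) = -22141*(-309370) = 6849761170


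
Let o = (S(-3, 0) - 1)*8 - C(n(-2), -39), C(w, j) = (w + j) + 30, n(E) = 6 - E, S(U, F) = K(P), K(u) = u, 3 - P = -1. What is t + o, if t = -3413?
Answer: -3388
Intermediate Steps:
P = 4 (P = 3 - 1*(-1) = 3 + 1 = 4)
S(U, F) = 4
C(w, j) = 30 + j + w (C(w, j) = (j + w) + 30 = 30 + j + w)
o = 25 (o = (4 - 1)*8 - (30 - 39 + (6 - 1*(-2))) = 3*8 - (30 - 39 + (6 + 2)) = 24 - (30 - 39 + 8) = 24 - 1*(-1) = 24 + 1 = 25)
t + o = -3413 + 25 = -3388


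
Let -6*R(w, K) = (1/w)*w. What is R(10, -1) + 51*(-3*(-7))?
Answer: 6425/6 ≈ 1070.8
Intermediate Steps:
R(w, K) = -1/6 (R(w, K) = -1/w*w/6 = -w/(6*w) = -1/6*1 = -1/6)
R(10, -1) + 51*(-3*(-7)) = -1/6 + 51*(-3*(-7)) = -1/6 + 51*21 = -1/6 + 1071 = 6425/6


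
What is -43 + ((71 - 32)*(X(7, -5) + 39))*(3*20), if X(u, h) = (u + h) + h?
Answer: 84197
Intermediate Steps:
X(u, h) = u + 2*h (X(u, h) = (h + u) + h = u + 2*h)
-43 + ((71 - 32)*(X(7, -5) + 39))*(3*20) = -43 + ((71 - 32)*((7 + 2*(-5)) + 39))*(3*20) = -43 + (39*((7 - 10) + 39))*60 = -43 + (39*(-3 + 39))*60 = -43 + (39*36)*60 = -43 + 1404*60 = -43 + 84240 = 84197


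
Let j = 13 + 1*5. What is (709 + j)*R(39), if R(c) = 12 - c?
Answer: -19629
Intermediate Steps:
j = 18 (j = 13 + 5 = 18)
(709 + j)*R(39) = (709 + 18)*(12 - 1*39) = 727*(12 - 39) = 727*(-27) = -19629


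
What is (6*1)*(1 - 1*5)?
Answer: -24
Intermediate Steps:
(6*1)*(1 - 1*5) = 6*(1 - 5) = 6*(-4) = -24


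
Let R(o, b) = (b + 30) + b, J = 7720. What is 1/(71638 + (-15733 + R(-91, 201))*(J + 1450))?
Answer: -1/140238532 ≈ -7.1307e-9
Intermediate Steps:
R(o, b) = 30 + 2*b (R(o, b) = (30 + b) + b = 30 + 2*b)
1/(71638 + (-15733 + R(-91, 201))*(J + 1450)) = 1/(71638 + (-15733 + (30 + 2*201))*(7720 + 1450)) = 1/(71638 + (-15733 + (30 + 402))*9170) = 1/(71638 + (-15733 + 432)*9170) = 1/(71638 - 15301*9170) = 1/(71638 - 140310170) = 1/(-140238532) = -1/140238532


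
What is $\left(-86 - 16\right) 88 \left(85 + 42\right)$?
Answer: $-1139952$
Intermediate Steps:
$\left(-86 - 16\right) 88 \left(85 + 42\right) = \left(-102\right) 88 \cdot 127 = \left(-8976\right) 127 = -1139952$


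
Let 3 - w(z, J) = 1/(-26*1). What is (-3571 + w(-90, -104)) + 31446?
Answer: 724829/26 ≈ 27878.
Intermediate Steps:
w(z, J) = 79/26 (w(z, J) = 3 - 1/((-26*1)) = 3 - 1/(-26) = 3 - 1*(-1/26) = 3 + 1/26 = 79/26)
(-3571 + w(-90, -104)) + 31446 = (-3571 + 79/26) + 31446 = -92767/26 + 31446 = 724829/26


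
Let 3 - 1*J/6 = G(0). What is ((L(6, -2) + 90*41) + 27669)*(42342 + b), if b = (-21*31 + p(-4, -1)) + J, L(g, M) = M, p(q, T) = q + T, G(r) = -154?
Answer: 1336686196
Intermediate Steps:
p(q, T) = T + q
J = 942 (J = 18 - 6*(-154) = 18 + 924 = 942)
b = 286 (b = (-21*31 + (-1 - 4)) + 942 = (-651 - 5) + 942 = -656 + 942 = 286)
((L(6, -2) + 90*41) + 27669)*(42342 + b) = ((-2 + 90*41) + 27669)*(42342 + 286) = ((-2 + 3690) + 27669)*42628 = (3688 + 27669)*42628 = 31357*42628 = 1336686196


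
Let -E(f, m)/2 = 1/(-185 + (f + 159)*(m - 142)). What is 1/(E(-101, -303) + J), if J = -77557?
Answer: -25995/2016094213 ≈ -1.2894e-5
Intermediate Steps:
E(f, m) = -2/(-185 + (-142 + m)*(159 + f)) (E(f, m) = -2/(-185 + (f + 159)*(m - 142)) = -2/(-185 + (159 + f)*(-142 + m)) = -2/(-185 + (-142 + m)*(159 + f)))
1/(E(-101, -303) + J) = 1/(-2/(-22763 - 142*(-101) + 159*(-303) - 101*(-303)) - 77557) = 1/(-2/(-22763 + 14342 - 48177 + 30603) - 77557) = 1/(-2/(-25995) - 77557) = 1/(-2*(-1/25995) - 77557) = 1/(2/25995 - 77557) = 1/(-2016094213/25995) = -25995/2016094213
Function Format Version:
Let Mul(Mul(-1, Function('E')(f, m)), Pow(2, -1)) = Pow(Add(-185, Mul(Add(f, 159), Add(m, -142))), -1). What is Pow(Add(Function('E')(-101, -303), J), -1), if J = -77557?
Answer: Rational(-25995, 2016094213) ≈ -1.2894e-5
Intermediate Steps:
Function('E')(f, m) = Mul(-2, Pow(Add(-185, Mul(Add(-142, m), Add(159, f))), -1)) (Function('E')(f, m) = Mul(-2, Pow(Add(-185, Mul(Add(f, 159), Add(m, -142))), -1)) = Mul(-2, Pow(Add(-185, Mul(Add(159, f), Add(-142, m))), -1)) = Mul(-2, Pow(Add(-185, Mul(Add(-142, m), Add(159, f))), -1)))
Pow(Add(Function('E')(-101, -303), J), -1) = Pow(Add(Mul(-2, Pow(Add(-22763, Mul(-142, -101), Mul(159, -303), Mul(-101, -303)), -1)), -77557), -1) = Pow(Add(Mul(-2, Pow(Add(-22763, 14342, -48177, 30603), -1)), -77557), -1) = Pow(Add(Mul(-2, Pow(-25995, -1)), -77557), -1) = Pow(Add(Mul(-2, Rational(-1, 25995)), -77557), -1) = Pow(Add(Rational(2, 25995), -77557), -1) = Pow(Rational(-2016094213, 25995), -1) = Rational(-25995, 2016094213)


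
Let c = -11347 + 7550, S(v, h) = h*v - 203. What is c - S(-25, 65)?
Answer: -1969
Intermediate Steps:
S(v, h) = -203 + h*v
c = -3797
c - S(-25, 65) = -3797 - (-203 + 65*(-25)) = -3797 - (-203 - 1625) = -3797 - 1*(-1828) = -3797 + 1828 = -1969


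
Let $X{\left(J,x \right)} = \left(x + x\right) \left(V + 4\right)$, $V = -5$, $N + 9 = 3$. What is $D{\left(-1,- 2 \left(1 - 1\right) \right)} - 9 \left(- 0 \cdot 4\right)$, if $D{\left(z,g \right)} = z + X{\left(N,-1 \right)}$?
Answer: $1$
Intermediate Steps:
$N = -6$ ($N = -9 + 3 = -6$)
$X{\left(J,x \right)} = - 2 x$ ($X{\left(J,x \right)} = \left(x + x\right) \left(-5 + 4\right) = 2 x \left(-1\right) = - 2 x$)
$D{\left(z,g \right)} = 2 + z$ ($D{\left(z,g \right)} = z - -2 = z + 2 = 2 + z$)
$D{\left(-1,- 2 \left(1 - 1\right) \right)} - 9 \left(- 0 \cdot 4\right) = \left(2 - 1\right) - 9 \left(- 0 \cdot 4\right) = 1 - 9 \left(\left(-1\right) 0\right) = 1 - 0 = 1 + 0 = 1$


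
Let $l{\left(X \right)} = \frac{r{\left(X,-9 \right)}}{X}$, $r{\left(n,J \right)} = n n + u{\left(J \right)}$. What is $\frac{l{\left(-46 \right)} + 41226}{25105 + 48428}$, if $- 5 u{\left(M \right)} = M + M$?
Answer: $\frac{4735691}{8456295} \approx 0.56002$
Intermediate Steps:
$u{\left(M \right)} = - \frac{2 M}{5}$ ($u{\left(M \right)} = - \frac{M + M}{5} = - \frac{2 M}{5}$)
$r{\left(n,J \right)} = n^{2} - \frac{2 J}{5}$ ($r{\left(n,J \right)} = n n - \frac{2 J}{5} = n^{2} - \frac{2 J}{5}$)
$l{\left(X \right)} = \frac{\frac{18}{5} + X^{2}}{X}$ ($l{\left(X \right)} = \frac{X^{2} - - \frac{18}{5}}{X} = \frac{X^{2} + \frac{18}{5}}{X} = \frac{\frac{18}{5} + X^{2}}{X}$)
$\frac{l{\left(-46 \right)} + 41226}{25105 + 48428} = \frac{\left(-46 + \frac{18}{5 \left(-46\right)}\right) + 41226}{25105 + 48428} = \frac{\left(-46 + \frac{18}{5} \left(- \frac{1}{46}\right)\right) + 41226}{73533} = \left(\left(-46 - \frac{9}{115}\right) + 41226\right) \frac{1}{73533} = \left(- \frac{5299}{115} + 41226\right) \frac{1}{73533} = \frac{4735691}{115} \cdot \frac{1}{73533} = \frac{4735691}{8456295}$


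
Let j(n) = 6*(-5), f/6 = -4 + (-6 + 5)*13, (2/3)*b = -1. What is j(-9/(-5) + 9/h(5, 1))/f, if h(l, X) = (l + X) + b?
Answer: 5/17 ≈ 0.29412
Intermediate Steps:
b = -3/2 (b = (3/2)*(-1) = -3/2 ≈ -1.5000)
h(l, X) = -3/2 + X + l (h(l, X) = (l + X) - 3/2 = (X + l) - 3/2 = -3/2 + X + l)
f = -102 (f = 6*(-4 + (-6 + 5)*13) = 6*(-4 - 1*13) = 6*(-4 - 13) = 6*(-17) = -102)
j(n) = -30
j(-9/(-5) + 9/h(5, 1))/f = -30/(-102) = -30*(-1/102) = 5/17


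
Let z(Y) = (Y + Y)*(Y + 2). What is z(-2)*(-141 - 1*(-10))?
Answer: 0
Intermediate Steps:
z(Y) = 2*Y*(2 + Y) (z(Y) = (2*Y)*(2 + Y) = 2*Y*(2 + Y))
z(-2)*(-141 - 1*(-10)) = (2*(-2)*(2 - 2))*(-141 - 1*(-10)) = (2*(-2)*0)*(-141 + 10) = 0*(-131) = 0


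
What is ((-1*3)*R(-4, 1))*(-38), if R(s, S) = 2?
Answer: 228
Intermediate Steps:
((-1*3)*R(-4, 1))*(-38) = (-1*3*2)*(-38) = -3*2*(-38) = -6*(-38) = 228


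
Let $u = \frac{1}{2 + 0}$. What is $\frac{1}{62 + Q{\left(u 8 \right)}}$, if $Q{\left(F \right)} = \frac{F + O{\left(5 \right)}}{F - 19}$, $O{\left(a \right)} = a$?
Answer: $\frac{5}{307} \approx 0.016287$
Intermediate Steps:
$u = \frac{1}{2} \approx 0.5$
$Q{\left(F \right)} = \frac{5 + F}{-19 + F}$ ($Q{\left(F \right)} = \frac{F + 5}{F - 19} = \frac{5 + F}{-19 + F}$)
$\frac{1}{62 + Q{\left(u 8 \right)}} = \frac{1}{62 + \frac{5 + \frac{1}{2} \cdot 8}{-19 + \frac{1}{2} \cdot 8}} = \frac{1}{62 + \frac{5 + 4}{-19 + 4}} = \frac{1}{62 + \frac{1}{-15} \cdot 9} = \frac{1}{62 - \frac{3}{5}} = \frac{1}{\frac{307}{5}} = \frac{5}{307}$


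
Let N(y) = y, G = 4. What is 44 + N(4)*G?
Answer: 60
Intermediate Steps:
44 + N(4)*G = 44 + 4*4 = 44 + 16 = 60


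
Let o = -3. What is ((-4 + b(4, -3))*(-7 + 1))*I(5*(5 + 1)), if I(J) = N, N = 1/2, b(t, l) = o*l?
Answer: -15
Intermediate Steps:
b(t, l) = -3*l
N = ½ ≈ 0.50000
I(J) = ½
((-4 + b(4, -3))*(-7 + 1))*I(5*(5 + 1)) = ((-4 - 3*(-3))*(-7 + 1))*(½) = ((-4 + 9)*(-6))*(½) = (5*(-6))*(½) = -30*½ = -15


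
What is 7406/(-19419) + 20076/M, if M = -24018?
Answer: -94622192/77734257 ≈ -1.2173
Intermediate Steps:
7406/(-19419) + 20076/M = 7406/(-19419) + 20076/(-24018) = 7406*(-1/19419) + 20076*(-1/24018) = -7406/19419 - 3346/4003 = -94622192/77734257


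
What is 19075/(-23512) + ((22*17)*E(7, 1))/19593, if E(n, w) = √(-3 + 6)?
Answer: -19075/23512 + 374*√3/19593 ≈ -0.77823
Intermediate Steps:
E(n, w) = √3
19075/(-23512) + ((22*17)*E(7, 1))/19593 = 19075/(-23512) + ((22*17)*√3)/19593 = 19075*(-1/23512) + (374*√3)*(1/19593) = -19075/23512 + 374*√3/19593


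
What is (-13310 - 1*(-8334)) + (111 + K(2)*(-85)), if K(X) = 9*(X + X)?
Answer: -7925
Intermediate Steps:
K(X) = 18*X (K(X) = 9*(2*X) = 18*X)
(-13310 - 1*(-8334)) + (111 + K(2)*(-85)) = (-13310 - 1*(-8334)) + (111 + (18*2)*(-85)) = (-13310 + 8334) + (111 + 36*(-85)) = -4976 + (111 - 3060) = -4976 - 2949 = -7925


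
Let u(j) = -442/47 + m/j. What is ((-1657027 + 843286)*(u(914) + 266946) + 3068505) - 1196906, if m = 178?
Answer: -4665572567198422/21479 ≈ -2.1722e+11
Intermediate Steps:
u(j) = -442/47 + 178/j
((-1657027 + 843286)*(u(914) + 266946) + 3068505) - 1196906 = ((-1657027 + 843286)*((-442/47 + 178/914) + 266946) + 3068505) - 1196906 = (-813741*((-442/47 + 178*(1/914)) + 266946) + 3068505) - 1196906 = (-813741*((-442/47 + 89/457) + 266946) + 3068505) - 1196906 = (-813741*(-197811/21479 + 266946) + 3068505) - 1196906 = (-813741*5733535323/21479 + 3068505) - 1196906 = (-4665612767273343/21479 + 3068505) - 1196906 = -4665546858854448/21479 - 1196906 = -4665572567198422/21479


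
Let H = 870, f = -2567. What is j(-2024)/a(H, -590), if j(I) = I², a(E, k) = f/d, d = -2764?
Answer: 11322936064/2567 ≈ 4.4110e+6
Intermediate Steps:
a(E, k) = 2567/2764 (a(E, k) = -2567/(-2764) = -2567*(-1/2764) = 2567/2764)
j(-2024)/a(H, -590) = (-2024)²/(2567/2764) = 4096576*(2764/2567) = 11322936064/2567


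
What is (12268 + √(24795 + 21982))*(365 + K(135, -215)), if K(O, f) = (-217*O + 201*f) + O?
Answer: -883418680 - 72010*√46777 ≈ -8.9899e+8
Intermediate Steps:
K(O, f) = -216*O + 201*f
(12268 + √(24795 + 21982))*(365 + K(135, -215)) = (12268 + √(24795 + 21982))*(365 + (-216*135 + 201*(-215))) = (12268 + √46777)*(365 + (-29160 - 43215)) = (12268 + √46777)*(365 - 72375) = (12268 + √46777)*(-72010) = -883418680 - 72010*√46777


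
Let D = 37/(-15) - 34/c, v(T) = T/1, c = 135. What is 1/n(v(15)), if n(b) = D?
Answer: -135/367 ≈ -0.36785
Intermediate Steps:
v(T) = T (v(T) = T*1 = T)
D = -367/135 (D = 37/(-15) - 34/135 = 37*(-1/15) - 34*1/135 = -37/15 - 34/135 = -367/135 ≈ -2.7185)
n(b) = -367/135
1/n(v(15)) = 1/(-367/135) = -135/367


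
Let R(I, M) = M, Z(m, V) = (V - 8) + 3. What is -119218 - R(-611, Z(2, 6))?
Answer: -119219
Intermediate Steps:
Z(m, V) = -5 + V (Z(m, V) = (-8 + V) + 3 = -5 + V)
-119218 - R(-611, Z(2, 6)) = -119218 - (-5 + 6) = -119218 - 1*1 = -119218 - 1 = -119219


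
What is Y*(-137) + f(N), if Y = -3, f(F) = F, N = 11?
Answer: 422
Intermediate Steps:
Y*(-137) + f(N) = -3*(-137) + 11 = 411 + 11 = 422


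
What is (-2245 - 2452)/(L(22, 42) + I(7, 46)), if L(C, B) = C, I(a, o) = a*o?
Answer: -4697/344 ≈ -13.654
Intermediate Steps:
(-2245 - 2452)/(L(22, 42) + I(7, 46)) = (-2245 - 2452)/(22 + 7*46) = -4697/(22 + 322) = -4697/344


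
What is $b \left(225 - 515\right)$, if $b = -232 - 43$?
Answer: $79750$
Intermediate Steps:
$b = -275$ ($b = -232 - 43 = -275$)
$b \left(225 - 515\right) = - 275 \left(225 - 515\right) = \left(-275\right) \left(-290\right) = 79750$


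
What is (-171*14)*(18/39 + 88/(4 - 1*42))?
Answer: 57708/13 ≈ 4439.1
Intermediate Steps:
(-171*14)*(18/39 + 88/(4 - 1*42)) = -2394*(18*(1/39) + 88/(4 - 42)) = -2394*(6/13 + 88/(-38)) = -2394*(6/13 + 88*(-1/38)) = -2394*(6/13 - 44/19) = -2394*(-458/247) = 57708/13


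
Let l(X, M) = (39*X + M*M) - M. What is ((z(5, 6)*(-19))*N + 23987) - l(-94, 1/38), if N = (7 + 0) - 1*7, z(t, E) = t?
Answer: 39930969/1444 ≈ 27653.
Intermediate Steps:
N = 0 (N = 7 - 7 = 0)
l(X, M) = M**2 - M + 39*X (l(X, M) = (39*X + M**2) - M = (M**2 + 39*X) - M = M**2 - M + 39*X)
((z(5, 6)*(-19))*N + 23987) - l(-94, 1/38) = ((5*(-19))*0 + 23987) - ((1/38)**2 - 1/38 + 39*(-94)) = (-95*0 + 23987) - ((1/38)**2 - 1*1/38 - 3666) = (0 + 23987) - (1/1444 - 1/38 - 3666) = 23987 - 1*(-5293741/1444) = 23987 + 5293741/1444 = 39930969/1444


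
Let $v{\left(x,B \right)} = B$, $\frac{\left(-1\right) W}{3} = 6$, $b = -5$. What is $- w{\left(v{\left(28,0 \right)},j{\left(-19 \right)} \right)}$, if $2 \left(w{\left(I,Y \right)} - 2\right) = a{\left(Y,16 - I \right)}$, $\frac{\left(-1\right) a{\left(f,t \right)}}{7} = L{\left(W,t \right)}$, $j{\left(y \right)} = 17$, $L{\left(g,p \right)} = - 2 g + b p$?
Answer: $-156$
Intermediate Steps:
$W = -18$ ($W = \left(-3\right) 6 = -18$)
$L{\left(g,p \right)} = - 5 p - 2 g$ ($L{\left(g,p \right)} = - 2 g - 5 p = - 5 p - 2 g$)
$a{\left(f,t \right)} = -252 + 35 t$ ($a{\left(f,t \right)} = - 7 \left(- 5 t - -36\right) = - 7 \left(- 5 t + 36\right) = - 7 \left(36 - 5 t\right) = -252 + 35 t$)
$w{\left(I,Y \right)} = 156 - \frac{35 I}{2}$ ($w{\left(I,Y \right)} = 2 + \frac{-252 + 35 \left(16 - I\right)}{2} = 2 + \frac{-252 - \left(-560 + 35 I\right)}{2} = 2 + \frac{308 - 35 I}{2} = 2 - \left(-154 + \frac{35 I}{2}\right) = 156 - \frac{35 I}{2}$)
$- w{\left(v{\left(28,0 \right)},j{\left(-19 \right)} \right)} = - (156 - 0) = - (156 + 0) = \left(-1\right) 156 = -156$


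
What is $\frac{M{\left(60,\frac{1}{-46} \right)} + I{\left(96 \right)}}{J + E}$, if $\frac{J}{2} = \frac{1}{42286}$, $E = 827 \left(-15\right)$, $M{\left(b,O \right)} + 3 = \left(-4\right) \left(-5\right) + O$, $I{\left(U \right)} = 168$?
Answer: $- \frac{179905787}{12064830044} \approx -0.014912$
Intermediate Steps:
$M{\left(b,O \right)} = 17 + O$ ($M{\left(b,O \right)} = -3 + \left(\left(-4\right) \left(-5\right) + O\right) = -3 + \left(20 + O\right) = 17 + O$)
$E = -12405$
$J = \frac{1}{21143}$ ($J = \frac{2}{42286} = 2 \cdot \frac{1}{42286} = \frac{1}{21143} \approx 4.7297 \cdot 10^{-5}$)
$\frac{M{\left(60,\frac{1}{-46} \right)} + I{\left(96 \right)}}{J + E} = \frac{\left(17 + \frac{1}{-46}\right) + 168}{\frac{1}{21143} - 12405} = \frac{\left(17 - \frac{1}{46}\right) + 168}{- \frac{262278914}{21143}} = \left(\frac{781}{46} + 168\right) \left(- \frac{21143}{262278914}\right) = \frac{8509}{46} \left(- \frac{21143}{262278914}\right) = - \frac{179905787}{12064830044}$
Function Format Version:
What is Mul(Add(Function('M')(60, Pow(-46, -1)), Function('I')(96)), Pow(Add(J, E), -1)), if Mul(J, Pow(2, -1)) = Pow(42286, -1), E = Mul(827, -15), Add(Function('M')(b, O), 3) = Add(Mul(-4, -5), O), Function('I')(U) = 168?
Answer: Rational(-179905787, 12064830044) ≈ -0.014912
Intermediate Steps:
Function('M')(b, O) = Add(17, O) (Function('M')(b, O) = Add(-3, Add(Mul(-4, -5), O)) = Add(-3, Add(20, O)) = Add(17, O))
E = -12405
J = Rational(1, 21143) (J = Mul(2, Pow(42286, -1)) = Mul(2, Rational(1, 42286)) = Rational(1, 21143) ≈ 4.7297e-5)
Mul(Add(Function('M')(60, Pow(-46, -1)), Function('I')(96)), Pow(Add(J, E), -1)) = Mul(Add(Add(17, Pow(-46, -1)), 168), Pow(Add(Rational(1, 21143), -12405), -1)) = Mul(Add(Add(17, Rational(-1, 46)), 168), Pow(Rational(-262278914, 21143), -1)) = Mul(Add(Rational(781, 46), 168), Rational(-21143, 262278914)) = Mul(Rational(8509, 46), Rational(-21143, 262278914)) = Rational(-179905787, 12064830044)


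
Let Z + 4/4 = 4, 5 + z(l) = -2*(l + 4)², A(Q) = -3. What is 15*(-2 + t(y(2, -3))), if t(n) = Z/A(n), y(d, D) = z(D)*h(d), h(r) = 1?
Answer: -45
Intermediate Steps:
z(l) = -5 - 2*(4 + l)² (z(l) = -5 - 2*(l + 4)² = -5 - 2*(4 + l)²)
Z = 3 (Z = -1 + 4 = 3)
y(d, D) = -5 - 2*(4 + D)² (y(d, D) = (-5 - 2*(4 + D)²)*1 = -5 - 2*(4 + D)²)
t(n) = -1 (t(n) = 3/(-3) = 3*(-⅓) = -1)
15*(-2 + t(y(2, -3))) = 15*(-2 - 1) = 15*(-3) = -45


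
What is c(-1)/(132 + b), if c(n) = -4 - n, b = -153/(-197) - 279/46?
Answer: -9062/382753 ≈ -0.023676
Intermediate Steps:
b = -47925/9062 (b = -153*(-1/197) - 279*1/46 = 153/197 - 279/46 = -47925/9062 ≈ -5.2886)
c(-1)/(132 + b) = (-4 - 1*(-1))/(132 - 47925/9062) = (-4 + 1)/(1148259/9062) = (9062/1148259)*(-3) = -9062/382753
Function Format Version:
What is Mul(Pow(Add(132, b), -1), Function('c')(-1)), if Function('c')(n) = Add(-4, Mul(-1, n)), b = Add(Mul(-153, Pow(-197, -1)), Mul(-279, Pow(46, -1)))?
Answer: Rational(-9062, 382753) ≈ -0.023676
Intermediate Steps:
b = Rational(-47925, 9062) (b = Add(Mul(-153, Rational(-1, 197)), Mul(-279, Rational(1, 46))) = Add(Rational(153, 197), Rational(-279, 46)) = Rational(-47925, 9062) ≈ -5.2886)
Mul(Pow(Add(132, b), -1), Function('c')(-1)) = Mul(Pow(Add(132, Rational(-47925, 9062)), -1), Add(-4, Mul(-1, -1))) = Mul(Pow(Rational(1148259, 9062), -1), Add(-4, 1)) = Mul(Rational(9062, 1148259), -3) = Rational(-9062, 382753)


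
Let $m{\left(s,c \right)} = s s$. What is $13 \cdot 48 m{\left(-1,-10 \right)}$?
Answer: $624$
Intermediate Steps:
$m{\left(s,c \right)} = s^{2}$
$13 \cdot 48 m{\left(-1,-10 \right)} = 13 \cdot 48 \left(-1\right)^{2} = 624 \cdot 1 = 624$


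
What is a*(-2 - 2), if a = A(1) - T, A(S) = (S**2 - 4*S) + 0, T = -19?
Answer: -64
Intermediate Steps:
A(S) = S**2 - 4*S
a = 16 (a = 1*(-4 + 1) - 1*(-19) = 1*(-3) + 19 = -3 + 19 = 16)
a*(-2 - 2) = 16*(-2 - 2) = 16*(-4) = -64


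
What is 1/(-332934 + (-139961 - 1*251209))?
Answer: -1/724104 ≈ -1.3810e-6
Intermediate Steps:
1/(-332934 + (-139961 - 1*251209)) = 1/(-332934 + (-139961 - 251209)) = 1/(-332934 - 391170) = 1/(-724104) = -1/724104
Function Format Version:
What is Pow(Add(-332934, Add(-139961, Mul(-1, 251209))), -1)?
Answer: Rational(-1, 724104) ≈ -1.3810e-6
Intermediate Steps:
Pow(Add(-332934, Add(-139961, Mul(-1, 251209))), -1) = Pow(Add(-332934, Add(-139961, -251209)), -1) = Pow(Add(-332934, -391170), -1) = Pow(-724104, -1) = Rational(-1, 724104)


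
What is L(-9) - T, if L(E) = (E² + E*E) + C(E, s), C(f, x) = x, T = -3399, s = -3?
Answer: 3558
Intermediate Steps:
L(E) = -3 + 2*E² (L(E) = (E² + E*E) - 3 = (E² + E²) - 3 = 2*E² - 3 = -3 + 2*E²)
L(-9) - T = (-3 + 2*(-9)²) - 1*(-3399) = (-3 + 2*81) + 3399 = (-3 + 162) + 3399 = 159 + 3399 = 3558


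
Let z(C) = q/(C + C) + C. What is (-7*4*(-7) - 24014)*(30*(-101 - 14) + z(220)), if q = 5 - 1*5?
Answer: 76932140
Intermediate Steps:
q = 0 (q = 5 - 5 = 0)
z(C) = C (z(C) = 0/(C + C) + C = 0/(2*C) + C = (1/(2*C))*0 + C = 0 + C = C)
(-7*4*(-7) - 24014)*(30*(-101 - 14) + z(220)) = (-7*4*(-7) - 24014)*(30*(-101 - 14) + 220) = (-28*(-7) - 24014)*(30*(-115) + 220) = (196 - 24014)*(-3450 + 220) = -23818*(-3230) = 76932140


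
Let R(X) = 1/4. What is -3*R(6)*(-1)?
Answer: 3/4 ≈ 0.75000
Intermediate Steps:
R(X) = 1/4
-3*R(6)*(-1) = -3*1/4*(-1) = -3/4*(-1) = 3/4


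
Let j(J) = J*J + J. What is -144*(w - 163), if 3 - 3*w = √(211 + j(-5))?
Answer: 23328 + 48*√231 ≈ 24058.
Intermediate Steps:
j(J) = J + J² (j(J) = J² + J = J + J²)
w = 1 - √231/3 (w = 1 - √(211 - 5*(1 - 5))/3 = 1 - √(211 - 5*(-4))/3 = 1 - √(211 + 20)/3 = 1 - √231/3 ≈ -4.0662)
-144*(w - 163) = -144*((1 - √231/3) - 163) = -144*(-162 - √231/3) = 23328 + 48*√231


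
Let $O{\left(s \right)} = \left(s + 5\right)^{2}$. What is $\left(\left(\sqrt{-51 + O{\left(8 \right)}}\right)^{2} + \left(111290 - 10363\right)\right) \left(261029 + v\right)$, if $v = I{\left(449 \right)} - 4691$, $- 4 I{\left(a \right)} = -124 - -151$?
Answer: $\frac{103603964625}{4} \approx 2.5901 \cdot 10^{10}$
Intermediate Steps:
$I{\left(a \right)} = - \frac{27}{4}$ ($I{\left(a \right)} = - \frac{-124 - -151}{4} = - \frac{-124 + 151}{4} = \left(- \frac{1}{4}\right) 27 = - \frac{27}{4}$)
$O{\left(s \right)} = \left(5 + s\right)^{2}$
$v = - \frac{18791}{4}$ ($v = - \frac{27}{4} - 4691 = - \frac{18791}{4} \approx -4697.8$)
$\left(\left(\sqrt{-51 + O{\left(8 \right)}}\right)^{2} + \left(111290 - 10363\right)\right) \left(261029 + v\right) = \left(\left(\sqrt{-51 + \left(5 + 8\right)^{2}}\right)^{2} + \left(111290 - 10363\right)\right) \left(261029 - \frac{18791}{4}\right) = \left(\left(\sqrt{-51 + 13^{2}}\right)^{2} + \left(111290 - 10363\right)\right) \frac{1025325}{4} = \left(\left(\sqrt{-51 + 169}\right)^{2} + 100927\right) \frac{1025325}{4} = \left(\left(\sqrt{118}\right)^{2} + 100927\right) \frac{1025325}{4} = \left(118 + 100927\right) \frac{1025325}{4} = 101045 \cdot \frac{1025325}{4} = \frac{103603964625}{4}$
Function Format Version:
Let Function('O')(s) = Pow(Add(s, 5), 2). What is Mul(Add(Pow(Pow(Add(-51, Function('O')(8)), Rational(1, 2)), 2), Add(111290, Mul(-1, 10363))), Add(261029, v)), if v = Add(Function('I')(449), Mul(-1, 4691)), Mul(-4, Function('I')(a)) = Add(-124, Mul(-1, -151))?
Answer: Rational(103603964625, 4) ≈ 2.5901e+10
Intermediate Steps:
Function('I')(a) = Rational(-27, 4) (Function('I')(a) = Mul(Rational(-1, 4), Add(-124, Mul(-1, -151))) = Mul(Rational(-1, 4), Add(-124, 151)) = Mul(Rational(-1, 4), 27) = Rational(-27, 4))
Function('O')(s) = Pow(Add(5, s), 2)
v = Rational(-18791, 4) (v = Add(Rational(-27, 4), Mul(-1, 4691)) = Add(Rational(-27, 4), -4691) = Rational(-18791, 4) ≈ -4697.8)
Mul(Add(Pow(Pow(Add(-51, Function('O')(8)), Rational(1, 2)), 2), Add(111290, Mul(-1, 10363))), Add(261029, v)) = Mul(Add(Pow(Pow(Add(-51, Pow(Add(5, 8), 2)), Rational(1, 2)), 2), Add(111290, Mul(-1, 10363))), Add(261029, Rational(-18791, 4))) = Mul(Add(Pow(Pow(Add(-51, Pow(13, 2)), Rational(1, 2)), 2), Add(111290, -10363)), Rational(1025325, 4)) = Mul(Add(Pow(Pow(Add(-51, 169), Rational(1, 2)), 2), 100927), Rational(1025325, 4)) = Mul(Add(Pow(Pow(118, Rational(1, 2)), 2), 100927), Rational(1025325, 4)) = Mul(Add(118, 100927), Rational(1025325, 4)) = Mul(101045, Rational(1025325, 4)) = Rational(103603964625, 4)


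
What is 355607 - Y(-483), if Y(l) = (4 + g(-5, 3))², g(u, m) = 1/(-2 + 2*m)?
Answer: 5689423/16 ≈ 3.5559e+5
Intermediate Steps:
Y(l) = 289/16 (Y(l) = (4 + 1/(2*(-1 + 3)))² = (4 + (½)/2)² = (4 + (½)*(½))² = (4 + ¼)² = (17/4)² = 289/16)
355607 - Y(-483) = 355607 - 1*289/16 = 355607 - 289/16 = 5689423/16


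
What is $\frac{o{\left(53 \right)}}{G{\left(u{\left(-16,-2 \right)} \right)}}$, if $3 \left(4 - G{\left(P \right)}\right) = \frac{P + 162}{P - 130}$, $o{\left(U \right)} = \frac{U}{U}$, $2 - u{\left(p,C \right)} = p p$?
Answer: $\frac{288}{1129} \approx 0.25509$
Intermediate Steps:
$u{\left(p,C \right)} = 2 - p^{2}$ ($u{\left(p,C \right)} = 2 - p p = 2 - p^{2}$)
$o{\left(U \right)} = 1$
$G{\left(P \right)} = 4 - \frac{162 + P}{3 \left(-130 + P\right)}$ ($G{\left(P \right)} = 4 - \frac{\left(P + 162\right) \frac{1}{P - 130}}{3} = 4 - \frac{\left(162 + P\right) \frac{1}{-130 + P}}{3} = 4 - \frac{\frac{1}{-130 + P} \left(162 + P\right)}{3} = 4 - \frac{162 + P}{3 \left(-130 + P\right)}$)
$\frac{o{\left(53 \right)}}{G{\left(u{\left(-16,-2 \right)} \right)}} = 1 \frac{1}{\frac{1}{3} \frac{1}{-130 + \left(2 - \left(-16\right)^{2}\right)} \left(-1722 + 11 \left(2 - \left(-16\right)^{2}\right)\right)} = 1 \frac{1}{\frac{1}{3} \frac{1}{-130 + \left(2 - 256\right)} \left(-1722 + 11 \left(2 - 256\right)\right)} = 1 \frac{1}{\frac{1}{3} \frac{1}{-130 - 254} \left(-1722 + 11 \left(-254\right)\right)} = 1 \frac{1}{\frac{1}{3} \frac{1}{-384} \left(-1722 - 2794\right)} = 1 \frac{1}{\frac{1}{3} \left(- \frac{1}{384}\right) \left(-4516\right)} = 1 \frac{1}{\frac{1129}{288}} = 1 \cdot \frac{288}{1129} = \frac{288}{1129}$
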